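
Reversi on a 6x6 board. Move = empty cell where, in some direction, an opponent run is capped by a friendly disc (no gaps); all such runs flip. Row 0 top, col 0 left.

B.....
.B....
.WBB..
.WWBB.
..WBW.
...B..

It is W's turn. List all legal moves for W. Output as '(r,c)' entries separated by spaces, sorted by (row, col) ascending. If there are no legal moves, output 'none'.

Answer: (0,1) (1,2) (1,3) (1,4) (2,4) (3,5) (5,4)

Derivation:
(0,1): flips 1 -> legal
(0,2): no bracket -> illegal
(1,0): no bracket -> illegal
(1,2): flips 1 -> legal
(1,3): flips 1 -> legal
(1,4): flips 1 -> legal
(2,0): no bracket -> illegal
(2,4): flips 4 -> legal
(2,5): no bracket -> illegal
(3,5): flips 2 -> legal
(4,5): no bracket -> illegal
(5,2): no bracket -> illegal
(5,4): flips 1 -> legal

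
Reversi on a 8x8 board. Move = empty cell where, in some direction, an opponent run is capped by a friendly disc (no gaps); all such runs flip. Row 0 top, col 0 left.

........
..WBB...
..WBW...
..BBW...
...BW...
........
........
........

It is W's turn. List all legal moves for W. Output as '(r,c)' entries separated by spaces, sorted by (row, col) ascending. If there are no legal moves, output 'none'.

Answer: (0,2) (0,4) (1,5) (3,1) (4,2) (5,2)

Derivation:
(0,2): flips 1 -> legal
(0,3): no bracket -> illegal
(0,4): flips 2 -> legal
(0,5): no bracket -> illegal
(1,5): flips 2 -> legal
(2,1): no bracket -> illegal
(2,5): no bracket -> illegal
(3,1): flips 2 -> legal
(4,1): no bracket -> illegal
(4,2): flips 3 -> legal
(5,2): flips 1 -> legal
(5,3): no bracket -> illegal
(5,4): no bracket -> illegal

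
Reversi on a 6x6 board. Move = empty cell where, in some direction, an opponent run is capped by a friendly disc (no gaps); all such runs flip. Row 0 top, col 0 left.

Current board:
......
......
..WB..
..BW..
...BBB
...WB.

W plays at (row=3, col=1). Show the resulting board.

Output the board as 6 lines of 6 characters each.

Answer: ......
......
..WB..
.WWW..
...BBB
...WB.

Derivation:
Place W at (3,1); scan 8 dirs for brackets.
Dir NW: first cell '.' (not opp) -> no flip
Dir N: first cell '.' (not opp) -> no flip
Dir NE: first cell 'W' (not opp) -> no flip
Dir W: first cell '.' (not opp) -> no flip
Dir E: opp run (3,2) capped by W -> flip
Dir SW: first cell '.' (not opp) -> no flip
Dir S: first cell '.' (not opp) -> no flip
Dir SE: first cell '.' (not opp) -> no flip
All flips: (3,2)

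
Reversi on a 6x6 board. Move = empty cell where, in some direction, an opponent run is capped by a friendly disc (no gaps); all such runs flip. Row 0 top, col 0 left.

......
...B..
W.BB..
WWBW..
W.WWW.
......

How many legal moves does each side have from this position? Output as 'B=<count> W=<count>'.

Answer: B=5 W=5

Derivation:
-- B to move --
(1,0): no bracket -> illegal
(1,1): no bracket -> illegal
(2,1): no bracket -> illegal
(2,4): no bracket -> illegal
(3,4): flips 1 -> legal
(3,5): no bracket -> illegal
(4,1): no bracket -> illegal
(4,5): no bracket -> illegal
(5,0): no bracket -> illegal
(5,1): no bracket -> illegal
(5,2): flips 1 -> legal
(5,3): flips 2 -> legal
(5,4): flips 1 -> legal
(5,5): flips 2 -> legal
B mobility = 5
-- W to move --
(0,2): no bracket -> illegal
(0,3): flips 2 -> legal
(0,4): flips 2 -> legal
(1,1): flips 1 -> legal
(1,2): flips 2 -> legal
(1,4): no bracket -> illegal
(2,1): flips 1 -> legal
(2,4): no bracket -> illegal
(3,4): no bracket -> illegal
(4,1): no bracket -> illegal
W mobility = 5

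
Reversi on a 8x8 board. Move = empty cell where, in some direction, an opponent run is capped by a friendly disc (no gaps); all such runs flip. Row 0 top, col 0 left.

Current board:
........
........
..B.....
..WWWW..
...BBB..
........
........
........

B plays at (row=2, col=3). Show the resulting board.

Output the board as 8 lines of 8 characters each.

Answer: ........
........
..BB....
..WBBW..
...BBB..
........
........
........

Derivation:
Place B at (2,3); scan 8 dirs for brackets.
Dir NW: first cell '.' (not opp) -> no flip
Dir N: first cell '.' (not opp) -> no flip
Dir NE: first cell '.' (not opp) -> no flip
Dir W: first cell 'B' (not opp) -> no flip
Dir E: first cell '.' (not opp) -> no flip
Dir SW: opp run (3,2), next='.' -> no flip
Dir S: opp run (3,3) capped by B -> flip
Dir SE: opp run (3,4) capped by B -> flip
All flips: (3,3) (3,4)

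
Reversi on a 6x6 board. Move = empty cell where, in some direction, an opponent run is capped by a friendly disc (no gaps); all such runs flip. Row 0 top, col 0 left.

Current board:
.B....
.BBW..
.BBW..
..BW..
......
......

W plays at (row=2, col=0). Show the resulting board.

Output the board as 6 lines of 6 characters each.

Answer: .B....
.BBW..
WWWW..
..BW..
......
......

Derivation:
Place W at (2,0); scan 8 dirs for brackets.
Dir NW: edge -> no flip
Dir N: first cell '.' (not opp) -> no flip
Dir NE: opp run (1,1), next='.' -> no flip
Dir W: edge -> no flip
Dir E: opp run (2,1) (2,2) capped by W -> flip
Dir SW: edge -> no flip
Dir S: first cell '.' (not opp) -> no flip
Dir SE: first cell '.' (not opp) -> no flip
All flips: (2,1) (2,2)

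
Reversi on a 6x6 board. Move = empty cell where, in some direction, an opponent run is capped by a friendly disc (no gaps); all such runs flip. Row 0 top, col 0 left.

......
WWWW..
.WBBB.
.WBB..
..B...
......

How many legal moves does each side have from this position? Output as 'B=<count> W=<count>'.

Answer: B=8 W=7

Derivation:
-- B to move --
(0,0): flips 1 -> legal
(0,1): flips 1 -> legal
(0,2): flips 2 -> legal
(0,3): flips 1 -> legal
(0,4): flips 1 -> legal
(1,4): no bracket -> illegal
(2,0): flips 2 -> legal
(3,0): flips 1 -> legal
(4,0): flips 1 -> legal
(4,1): no bracket -> illegal
B mobility = 8
-- W to move --
(1,4): no bracket -> illegal
(1,5): no bracket -> illegal
(2,5): flips 3 -> legal
(3,4): flips 3 -> legal
(3,5): flips 1 -> legal
(4,1): no bracket -> illegal
(4,3): flips 3 -> legal
(4,4): flips 2 -> legal
(5,1): no bracket -> illegal
(5,2): flips 3 -> legal
(5,3): flips 1 -> legal
W mobility = 7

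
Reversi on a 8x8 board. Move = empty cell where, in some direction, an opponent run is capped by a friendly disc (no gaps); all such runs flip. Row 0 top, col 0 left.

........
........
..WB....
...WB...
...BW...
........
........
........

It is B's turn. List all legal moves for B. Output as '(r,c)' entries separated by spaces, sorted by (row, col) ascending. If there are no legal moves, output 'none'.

Answer: (2,1) (3,2) (4,5) (5,4)

Derivation:
(1,1): no bracket -> illegal
(1,2): no bracket -> illegal
(1,3): no bracket -> illegal
(2,1): flips 1 -> legal
(2,4): no bracket -> illegal
(3,1): no bracket -> illegal
(3,2): flips 1 -> legal
(3,5): no bracket -> illegal
(4,2): no bracket -> illegal
(4,5): flips 1 -> legal
(5,3): no bracket -> illegal
(5,4): flips 1 -> legal
(5,5): no bracket -> illegal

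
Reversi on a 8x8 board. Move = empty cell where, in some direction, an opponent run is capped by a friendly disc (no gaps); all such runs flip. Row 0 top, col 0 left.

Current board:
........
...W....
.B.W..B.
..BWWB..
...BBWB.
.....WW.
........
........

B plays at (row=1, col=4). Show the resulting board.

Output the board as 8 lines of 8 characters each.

Answer: ........
...WB...
.B.B..B.
..BWWB..
...BBWB.
.....WW.
........
........

Derivation:
Place B at (1,4); scan 8 dirs for brackets.
Dir NW: first cell '.' (not opp) -> no flip
Dir N: first cell '.' (not opp) -> no flip
Dir NE: first cell '.' (not opp) -> no flip
Dir W: opp run (1,3), next='.' -> no flip
Dir E: first cell '.' (not opp) -> no flip
Dir SW: opp run (2,3) capped by B -> flip
Dir S: first cell '.' (not opp) -> no flip
Dir SE: first cell '.' (not opp) -> no flip
All flips: (2,3)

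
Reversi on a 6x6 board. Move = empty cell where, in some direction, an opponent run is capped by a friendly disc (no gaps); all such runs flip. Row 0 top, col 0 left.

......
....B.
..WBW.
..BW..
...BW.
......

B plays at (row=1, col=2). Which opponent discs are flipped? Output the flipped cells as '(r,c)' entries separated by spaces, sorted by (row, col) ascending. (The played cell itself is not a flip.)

Dir NW: first cell '.' (not opp) -> no flip
Dir N: first cell '.' (not opp) -> no flip
Dir NE: first cell '.' (not opp) -> no flip
Dir W: first cell '.' (not opp) -> no flip
Dir E: first cell '.' (not opp) -> no flip
Dir SW: first cell '.' (not opp) -> no flip
Dir S: opp run (2,2) capped by B -> flip
Dir SE: first cell 'B' (not opp) -> no flip

Answer: (2,2)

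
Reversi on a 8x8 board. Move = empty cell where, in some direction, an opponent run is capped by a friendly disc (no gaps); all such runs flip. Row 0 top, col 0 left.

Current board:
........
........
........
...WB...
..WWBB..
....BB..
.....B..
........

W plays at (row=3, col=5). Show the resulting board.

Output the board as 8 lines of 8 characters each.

Place W at (3,5); scan 8 dirs for brackets.
Dir NW: first cell '.' (not opp) -> no flip
Dir N: first cell '.' (not opp) -> no flip
Dir NE: first cell '.' (not opp) -> no flip
Dir W: opp run (3,4) capped by W -> flip
Dir E: first cell '.' (not opp) -> no flip
Dir SW: opp run (4,4), next='.' -> no flip
Dir S: opp run (4,5) (5,5) (6,5), next='.' -> no flip
Dir SE: first cell '.' (not opp) -> no flip
All flips: (3,4)

Answer: ........
........
........
...WWW..
..WWBB..
....BB..
.....B..
........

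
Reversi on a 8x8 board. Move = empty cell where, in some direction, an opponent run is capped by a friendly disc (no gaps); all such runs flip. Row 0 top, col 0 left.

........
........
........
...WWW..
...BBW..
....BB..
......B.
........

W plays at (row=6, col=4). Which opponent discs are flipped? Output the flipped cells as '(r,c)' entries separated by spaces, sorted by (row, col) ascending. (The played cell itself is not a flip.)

Dir NW: first cell '.' (not opp) -> no flip
Dir N: opp run (5,4) (4,4) capped by W -> flip
Dir NE: opp run (5,5), next='.' -> no flip
Dir W: first cell '.' (not opp) -> no flip
Dir E: first cell '.' (not opp) -> no flip
Dir SW: first cell '.' (not opp) -> no flip
Dir S: first cell '.' (not opp) -> no flip
Dir SE: first cell '.' (not opp) -> no flip

Answer: (4,4) (5,4)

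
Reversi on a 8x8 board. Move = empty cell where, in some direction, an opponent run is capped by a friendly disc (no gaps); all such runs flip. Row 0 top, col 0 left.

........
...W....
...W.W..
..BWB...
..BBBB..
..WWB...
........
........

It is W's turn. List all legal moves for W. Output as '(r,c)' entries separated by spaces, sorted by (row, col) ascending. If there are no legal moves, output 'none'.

(2,1): no bracket -> illegal
(2,2): flips 2 -> legal
(2,4): no bracket -> illegal
(3,1): flips 2 -> legal
(3,5): flips 2 -> legal
(3,6): no bracket -> illegal
(4,1): flips 1 -> legal
(4,6): no bracket -> illegal
(5,1): flips 1 -> legal
(5,5): flips 2 -> legal
(5,6): flips 2 -> legal
(6,3): no bracket -> illegal
(6,4): no bracket -> illegal
(6,5): no bracket -> illegal

Answer: (2,2) (3,1) (3,5) (4,1) (5,1) (5,5) (5,6)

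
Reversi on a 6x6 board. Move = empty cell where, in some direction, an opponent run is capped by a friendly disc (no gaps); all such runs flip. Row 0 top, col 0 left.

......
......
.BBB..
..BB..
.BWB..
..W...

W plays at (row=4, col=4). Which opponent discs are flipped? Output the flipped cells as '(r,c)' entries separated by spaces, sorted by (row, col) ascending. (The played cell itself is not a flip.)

Answer: (4,3)

Derivation:
Dir NW: opp run (3,3) (2,2), next='.' -> no flip
Dir N: first cell '.' (not opp) -> no flip
Dir NE: first cell '.' (not opp) -> no flip
Dir W: opp run (4,3) capped by W -> flip
Dir E: first cell '.' (not opp) -> no flip
Dir SW: first cell '.' (not opp) -> no flip
Dir S: first cell '.' (not opp) -> no flip
Dir SE: first cell '.' (not opp) -> no flip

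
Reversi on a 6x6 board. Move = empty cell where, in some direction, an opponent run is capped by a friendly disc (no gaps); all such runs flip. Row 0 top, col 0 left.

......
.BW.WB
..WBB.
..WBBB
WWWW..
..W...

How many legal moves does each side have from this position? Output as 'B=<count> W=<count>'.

Answer: B=9 W=6

Derivation:
-- B to move --
(0,1): flips 1 -> legal
(0,2): no bracket -> illegal
(0,3): no bracket -> illegal
(0,4): flips 1 -> legal
(0,5): flips 1 -> legal
(1,3): flips 2 -> legal
(2,1): flips 1 -> legal
(2,5): no bracket -> illegal
(3,0): no bracket -> illegal
(3,1): flips 1 -> legal
(4,4): no bracket -> illegal
(5,0): flips 2 -> legal
(5,1): flips 1 -> legal
(5,3): flips 1 -> legal
(5,4): no bracket -> illegal
B mobility = 9
-- W to move --
(0,0): flips 1 -> legal
(0,1): no bracket -> illegal
(0,2): no bracket -> illegal
(0,4): no bracket -> illegal
(0,5): no bracket -> illegal
(1,0): flips 1 -> legal
(1,3): flips 2 -> legal
(2,0): no bracket -> illegal
(2,1): no bracket -> illegal
(2,5): flips 3 -> legal
(4,4): flips 3 -> legal
(4,5): flips 2 -> legal
W mobility = 6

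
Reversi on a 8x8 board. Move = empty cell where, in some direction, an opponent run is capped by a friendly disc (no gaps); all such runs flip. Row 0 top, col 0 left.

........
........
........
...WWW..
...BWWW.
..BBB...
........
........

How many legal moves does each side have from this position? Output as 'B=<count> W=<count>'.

Answer: B=6 W=5

Derivation:
-- B to move --
(2,2): no bracket -> illegal
(2,3): flips 1 -> legal
(2,4): flips 2 -> legal
(2,5): flips 1 -> legal
(2,6): flips 2 -> legal
(3,2): no bracket -> illegal
(3,6): flips 1 -> legal
(3,7): no bracket -> illegal
(4,2): no bracket -> illegal
(4,7): flips 3 -> legal
(5,5): no bracket -> illegal
(5,6): no bracket -> illegal
(5,7): no bracket -> illegal
B mobility = 6
-- W to move --
(3,2): no bracket -> illegal
(4,1): no bracket -> illegal
(4,2): flips 1 -> legal
(5,1): no bracket -> illegal
(5,5): no bracket -> illegal
(6,1): flips 2 -> legal
(6,2): flips 1 -> legal
(6,3): flips 3 -> legal
(6,4): flips 1 -> legal
(6,5): no bracket -> illegal
W mobility = 5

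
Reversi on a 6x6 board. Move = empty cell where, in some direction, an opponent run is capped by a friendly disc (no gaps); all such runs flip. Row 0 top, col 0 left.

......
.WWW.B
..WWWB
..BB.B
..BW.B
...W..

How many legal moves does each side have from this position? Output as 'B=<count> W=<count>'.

-- B to move --
(0,0): flips 2 -> legal
(0,1): no bracket -> illegal
(0,2): flips 4 -> legal
(0,3): flips 2 -> legal
(0,4): no bracket -> illegal
(1,0): no bracket -> illegal
(1,4): flips 1 -> legal
(2,0): no bracket -> illegal
(2,1): flips 3 -> legal
(3,1): no bracket -> illegal
(3,4): no bracket -> illegal
(4,4): flips 1 -> legal
(5,2): no bracket -> illegal
(5,4): flips 1 -> legal
B mobility = 7
-- W to move --
(0,4): no bracket -> illegal
(0,5): no bracket -> illegal
(1,4): no bracket -> illegal
(2,1): flips 1 -> legal
(3,1): flips 1 -> legal
(3,4): no bracket -> illegal
(4,1): flips 2 -> legal
(4,4): flips 1 -> legal
(5,1): flips 2 -> legal
(5,2): flips 2 -> legal
(5,4): no bracket -> illegal
(5,5): no bracket -> illegal
W mobility = 6

Answer: B=7 W=6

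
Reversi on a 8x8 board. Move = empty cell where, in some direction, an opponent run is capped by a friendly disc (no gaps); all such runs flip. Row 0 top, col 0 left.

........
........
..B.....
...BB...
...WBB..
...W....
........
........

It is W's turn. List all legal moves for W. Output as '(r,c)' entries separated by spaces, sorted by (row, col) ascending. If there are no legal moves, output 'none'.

Answer: (2,3) (2,5) (3,5) (4,6)

Derivation:
(1,1): no bracket -> illegal
(1,2): no bracket -> illegal
(1,3): no bracket -> illegal
(2,1): no bracket -> illegal
(2,3): flips 1 -> legal
(2,4): no bracket -> illegal
(2,5): flips 1 -> legal
(3,1): no bracket -> illegal
(3,2): no bracket -> illegal
(3,5): flips 1 -> legal
(3,6): no bracket -> illegal
(4,2): no bracket -> illegal
(4,6): flips 2 -> legal
(5,4): no bracket -> illegal
(5,5): no bracket -> illegal
(5,6): no bracket -> illegal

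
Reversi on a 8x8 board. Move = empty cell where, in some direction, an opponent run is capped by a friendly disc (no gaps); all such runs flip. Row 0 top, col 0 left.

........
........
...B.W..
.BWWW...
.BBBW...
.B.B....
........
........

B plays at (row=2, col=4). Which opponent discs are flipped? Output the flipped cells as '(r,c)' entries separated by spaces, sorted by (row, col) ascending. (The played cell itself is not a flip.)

Dir NW: first cell '.' (not opp) -> no flip
Dir N: first cell '.' (not opp) -> no flip
Dir NE: first cell '.' (not opp) -> no flip
Dir W: first cell 'B' (not opp) -> no flip
Dir E: opp run (2,5), next='.' -> no flip
Dir SW: opp run (3,3) capped by B -> flip
Dir S: opp run (3,4) (4,4), next='.' -> no flip
Dir SE: first cell '.' (not opp) -> no flip

Answer: (3,3)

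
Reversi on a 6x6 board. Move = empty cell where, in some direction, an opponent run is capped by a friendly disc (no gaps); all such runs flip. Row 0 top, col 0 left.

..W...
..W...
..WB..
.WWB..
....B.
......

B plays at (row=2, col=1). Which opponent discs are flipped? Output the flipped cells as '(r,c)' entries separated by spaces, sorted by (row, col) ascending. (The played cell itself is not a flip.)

Answer: (2,2)

Derivation:
Dir NW: first cell '.' (not opp) -> no flip
Dir N: first cell '.' (not opp) -> no flip
Dir NE: opp run (1,2), next='.' -> no flip
Dir W: first cell '.' (not opp) -> no flip
Dir E: opp run (2,2) capped by B -> flip
Dir SW: first cell '.' (not opp) -> no flip
Dir S: opp run (3,1), next='.' -> no flip
Dir SE: opp run (3,2), next='.' -> no flip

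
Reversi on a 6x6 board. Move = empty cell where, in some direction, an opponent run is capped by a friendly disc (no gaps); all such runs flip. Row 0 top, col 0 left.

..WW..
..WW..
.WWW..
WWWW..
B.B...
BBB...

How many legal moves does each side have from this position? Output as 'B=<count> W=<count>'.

-- B to move --
(0,1): no bracket -> illegal
(0,4): flips 3 -> legal
(1,0): no bracket -> illegal
(1,1): no bracket -> illegal
(1,4): no bracket -> illegal
(2,0): flips 2 -> legal
(2,4): flips 1 -> legal
(3,4): no bracket -> illegal
(4,1): no bracket -> illegal
(4,3): no bracket -> illegal
(4,4): no bracket -> illegal
B mobility = 3
-- W to move --
(4,1): no bracket -> illegal
(4,3): no bracket -> illegal
(5,3): flips 1 -> legal
W mobility = 1

Answer: B=3 W=1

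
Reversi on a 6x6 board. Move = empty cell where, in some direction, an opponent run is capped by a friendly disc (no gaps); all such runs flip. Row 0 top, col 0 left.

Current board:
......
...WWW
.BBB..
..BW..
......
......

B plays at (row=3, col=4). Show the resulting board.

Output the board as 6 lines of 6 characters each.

Place B at (3,4); scan 8 dirs for brackets.
Dir NW: first cell 'B' (not opp) -> no flip
Dir N: first cell '.' (not opp) -> no flip
Dir NE: first cell '.' (not opp) -> no flip
Dir W: opp run (3,3) capped by B -> flip
Dir E: first cell '.' (not opp) -> no flip
Dir SW: first cell '.' (not opp) -> no flip
Dir S: first cell '.' (not opp) -> no flip
Dir SE: first cell '.' (not opp) -> no flip
All flips: (3,3)

Answer: ......
...WWW
.BBB..
..BBB.
......
......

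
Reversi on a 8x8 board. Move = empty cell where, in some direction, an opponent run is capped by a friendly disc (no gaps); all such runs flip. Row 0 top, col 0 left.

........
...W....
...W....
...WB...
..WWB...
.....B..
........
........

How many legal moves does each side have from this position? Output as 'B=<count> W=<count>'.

-- B to move --
(0,2): no bracket -> illegal
(0,3): no bracket -> illegal
(0,4): no bracket -> illegal
(1,2): flips 1 -> legal
(1,4): no bracket -> illegal
(2,2): flips 1 -> legal
(2,4): no bracket -> illegal
(3,1): no bracket -> illegal
(3,2): flips 1 -> legal
(4,1): flips 2 -> legal
(5,1): no bracket -> illegal
(5,2): flips 1 -> legal
(5,3): no bracket -> illegal
(5,4): no bracket -> illegal
B mobility = 5
-- W to move --
(2,4): no bracket -> illegal
(2,5): flips 1 -> legal
(3,5): flips 1 -> legal
(4,5): flips 2 -> legal
(4,6): no bracket -> illegal
(5,3): no bracket -> illegal
(5,4): no bracket -> illegal
(5,6): no bracket -> illegal
(6,4): no bracket -> illegal
(6,5): no bracket -> illegal
(6,6): flips 2 -> legal
W mobility = 4

Answer: B=5 W=4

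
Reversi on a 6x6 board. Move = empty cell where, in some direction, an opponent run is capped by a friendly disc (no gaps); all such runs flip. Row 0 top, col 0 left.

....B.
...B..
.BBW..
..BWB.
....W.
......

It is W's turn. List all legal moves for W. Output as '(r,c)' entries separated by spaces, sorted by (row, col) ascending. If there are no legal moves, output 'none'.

Answer: (0,3) (1,1) (2,0) (2,4) (3,1) (3,5) (4,1) (4,5)

Derivation:
(0,2): no bracket -> illegal
(0,3): flips 1 -> legal
(0,5): no bracket -> illegal
(1,0): no bracket -> illegal
(1,1): flips 1 -> legal
(1,2): no bracket -> illegal
(1,4): no bracket -> illegal
(1,5): no bracket -> illegal
(2,0): flips 2 -> legal
(2,4): flips 1 -> legal
(2,5): no bracket -> illegal
(3,0): no bracket -> illegal
(3,1): flips 1 -> legal
(3,5): flips 1 -> legal
(4,1): flips 1 -> legal
(4,2): no bracket -> illegal
(4,3): no bracket -> illegal
(4,5): flips 1 -> legal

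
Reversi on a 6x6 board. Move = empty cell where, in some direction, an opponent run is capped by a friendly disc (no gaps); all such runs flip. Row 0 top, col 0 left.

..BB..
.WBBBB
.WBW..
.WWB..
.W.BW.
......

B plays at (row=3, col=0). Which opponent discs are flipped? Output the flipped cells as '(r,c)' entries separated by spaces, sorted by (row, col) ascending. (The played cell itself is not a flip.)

Answer: (2,1) (3,1) (3,2)

Derivation:
Dir NW: edge -> no flip
Dir N: first cell '.' (not opp) -> no flip
Dir NE: opp run (2,1) capped by B -> flip
Dir W: edge -> no flip
Dir E: opp run (3,1) (3,2) capped by B -> flip
Dir SW: edge -> no flip
Dir S: first cell '.' (not opp) -> no flip
Dir SE: opp run (4,1), next='.' -> no flip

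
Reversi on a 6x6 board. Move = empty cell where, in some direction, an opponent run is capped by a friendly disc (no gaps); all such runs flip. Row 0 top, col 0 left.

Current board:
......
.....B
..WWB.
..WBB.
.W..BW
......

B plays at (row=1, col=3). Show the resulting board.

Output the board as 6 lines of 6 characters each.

Answer: ......
...B.B
..WBB.
..WBB.
.W..BW
......

Derivation:
Place B at (1,3); scan 8 dirs for brackets.
Dir NW: first cell '.' (not opp) -> no flip
Dir N: first cell '.' (not opp) -> no flip
Dir NE: first cell '.' (not opp) -> no flip
Dir W: first cell '.' (not opp) -> no flip
Dir E: first cell '.' (not opp) -> no flip
Dir SW: opp run (2,2), next='.' -> no flip
Dir S: opp run (2,3) capped by B -> flip
Dir SE: first cell 'B' (not opp) -> no flip
All flips: (2,3)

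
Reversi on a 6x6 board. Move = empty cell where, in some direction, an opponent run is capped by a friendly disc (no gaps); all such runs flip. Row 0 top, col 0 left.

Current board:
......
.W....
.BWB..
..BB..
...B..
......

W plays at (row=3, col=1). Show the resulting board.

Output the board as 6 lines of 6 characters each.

Place W at (3,1); scan 8 dirs for brackets.
Dir NW: first cell '.' (not opp) -> no flip
Dir N: opp run (2,1) capped by W -> flip
Dir NE: first cell 'W' (not opp) -> no flip
Dir W: first cell '.' (not opp) -> no flip
Dir E: opp run (3,2) (3,3), next='.' -> no flip
Dir SW: first cell '.' (not opp) -> no flip
Dir S: first cell '.' (not opp) -> no flip
Dir SE: first cell '.' (not opp) -> no flip
All flips: (2,1)

Answer: ......
.W....
.WWB..
.WBB..
...B..
......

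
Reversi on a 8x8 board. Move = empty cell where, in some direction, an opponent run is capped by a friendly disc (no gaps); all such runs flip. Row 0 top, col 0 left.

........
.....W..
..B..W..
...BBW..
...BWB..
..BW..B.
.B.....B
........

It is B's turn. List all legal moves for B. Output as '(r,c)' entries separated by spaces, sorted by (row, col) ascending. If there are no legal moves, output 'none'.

(0,4): no bracket -> illegal
(0,5): flips 3 -> legal
(0,6): no bracket -> illegal
(1,4): no bracket -> illegal
(1,6): flips 1 -> legal
(2,4): no bracket -> illegal
(2,6): no bracket -> illegal
(3,6): flips 1 -> legal
(4,2): no bracket -> illegal
(4,6): no bracket -> illegal
(5,4): flips 2 -> legal
(5,5): flips 1 -> legal
(6,2): no bracket -> illegal
(6,3): flips 1 -> legal
(6,4): no bracket -> illegal

Answer: (0,5) (1,6) (3,6) (5,4) (5,5) (6,3)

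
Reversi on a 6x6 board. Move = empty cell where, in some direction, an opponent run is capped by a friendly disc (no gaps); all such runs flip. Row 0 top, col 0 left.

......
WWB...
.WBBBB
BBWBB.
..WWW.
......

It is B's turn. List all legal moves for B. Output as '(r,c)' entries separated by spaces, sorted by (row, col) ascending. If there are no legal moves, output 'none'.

(0,0): flips 1 -> legal
(0,1): flips 2 -> legal
(0,2): no bracket -> illegal
(2,0): flips 1 -> legal
(3,5): no bracket -> illegal
(4,1): flips 1 -> legal
(4,5): no bracket -> illegal
(5,1): flips 1 -> legal
(5,2): flips 3 -> legal
(5,3): flips 2 -> legal
(5,4): flips 1 -> legal
(5,5): flips 1 -> legal

Answer: (0,0) (0,1) (2,0) (4,1) (5,1) (5,2) (5,3) (5,4) (5,5)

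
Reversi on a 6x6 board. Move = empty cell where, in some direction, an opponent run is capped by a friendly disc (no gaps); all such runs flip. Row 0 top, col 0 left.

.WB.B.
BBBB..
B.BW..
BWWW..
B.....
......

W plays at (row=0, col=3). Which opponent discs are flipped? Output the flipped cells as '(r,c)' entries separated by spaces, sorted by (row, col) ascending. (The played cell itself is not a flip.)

Dir NW: edge -> no flip
Dir N: edge -> no flip
Dir NE: edge -> no flip
Dir W: opp run (0,2) capped by W -> flip
Dir E: opp run (0,4), next='.' -> no flip
Dir SW: opp run (1,2), next='.' -> no flip
Dir S: opp run (1,3) capped by W -> flip
Dir SE: first cell '.' (not opp) -> no flip

Answer: (0,2) (1,3)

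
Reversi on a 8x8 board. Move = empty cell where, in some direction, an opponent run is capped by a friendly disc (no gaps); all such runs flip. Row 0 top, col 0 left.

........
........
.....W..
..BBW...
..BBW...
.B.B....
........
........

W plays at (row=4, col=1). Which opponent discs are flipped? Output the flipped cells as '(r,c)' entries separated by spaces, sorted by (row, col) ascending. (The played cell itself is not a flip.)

Answer: (4,2) (4,3)

Derivation:
Dir NW: first cell '.' (not opp) -> no flip
Dir N: first cell '.' (not opp) -> no flip
Dir NE: opp run (3,2), next='.' -> no flip
Dir W: first cell '.' (not opp) -> no flip
Dir E: opp run (4,2) (4,3) capped by W -> flip
Dir SW: first cell '.' (not opp) -> no flip
Dir S: opp run (5,1), next='.' -> no flip
Dir SE: first cell '.' (not opp) -> no flip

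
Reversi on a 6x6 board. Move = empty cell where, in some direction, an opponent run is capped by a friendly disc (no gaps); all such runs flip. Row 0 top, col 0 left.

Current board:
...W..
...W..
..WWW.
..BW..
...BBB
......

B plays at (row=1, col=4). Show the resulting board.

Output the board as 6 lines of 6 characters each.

Answer: ...W..
...WB.
..WBW.
..BW..
...BBB
......

Derivation:
Place B at (1,4); scan 8 dirs for brackets.
Dir NW: opp run (0,3), next=edge -> no flip
Dir N: first cell '.' (not opp) -> no flip
Dir NE: first cell '.' (not opp) -> no flip
Dir W: opp run (1,3), next='.' -> no flip
Dir E: first cell '.' (not opp) -> no flip
Dir SW: opp run (2,3) capped by B -> flip
Dir S: opp run (2,4), next='.' -> no flip
Dir SE: first cell '.' (not opp) -> no flip
All flips: (2,3)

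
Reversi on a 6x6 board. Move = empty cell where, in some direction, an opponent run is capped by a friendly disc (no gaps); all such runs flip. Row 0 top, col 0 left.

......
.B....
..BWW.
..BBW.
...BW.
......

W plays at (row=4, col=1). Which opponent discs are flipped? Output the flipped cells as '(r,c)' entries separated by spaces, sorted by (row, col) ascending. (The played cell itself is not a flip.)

Answer: (3,2)

Derivation:
Dir NW: first cell '.' (not opp) -> no flip
Dir N: first cell '.' (not opp) -> no flip
Dir NE: opp run (3,2) capped by W -> flip
Dir W: first cell '.' (not opp) -> no flip
Dir E: first cell '.' (not opp) -> no flip
Dir SW: first cell '.' (not opp) -> no flip
Dir S: first cell '.' (not opp) -> no flip
Dir SE: first cell '.' (not opp) -> no flip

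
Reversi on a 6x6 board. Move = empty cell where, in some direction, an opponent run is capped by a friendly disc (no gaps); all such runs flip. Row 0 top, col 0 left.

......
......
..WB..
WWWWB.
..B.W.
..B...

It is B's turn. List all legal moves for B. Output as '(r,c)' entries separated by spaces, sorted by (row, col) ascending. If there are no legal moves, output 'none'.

Answer: (1,2) (2,0) (2,1) (2,4) (4,1) (4,3) (5,4)

Derivation:
(1,1): no bracket -> illegal
(1,2): flips 2 -> legal
(1,3): no bracket -> illegal
(2,0): flips 1 -> legal
(2,1): flips 1 -> legal
(2,4): flips 1 -> legal
(3,5): no bracket -> illegal
(4,0): no bracket -> illegal
(4,1): flips 1 -> legal
(4,3): flips 1 -> legal
(4,5): no bracket -> illegal
(5,3): no bracket -> illegal
(5,4): flips 1 -> legal
(5,5): no bracket -> illegal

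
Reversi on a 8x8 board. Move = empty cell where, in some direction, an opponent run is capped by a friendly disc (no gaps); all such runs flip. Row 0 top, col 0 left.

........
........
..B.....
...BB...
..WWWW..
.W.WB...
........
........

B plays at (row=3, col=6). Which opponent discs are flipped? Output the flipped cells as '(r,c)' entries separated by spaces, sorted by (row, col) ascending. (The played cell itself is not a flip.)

Dir NW: first cell '.' (not opp) -> no flip
Dir N: first cell '.' (not opp) -> no flip
Dir NE: first cell '.' (not opp) -> no flip
Dir W: first cell '.' (not opp) -> no flip
Dir E: first cell '.' (not opp) -> no flip
Dir SW: opp run (4,5) capped by B -> flip
Dir S: first cell '.' (not opp) -> no flip
Dir SE: first cell '.' (not opp) -> no flip

Answer: (4,5)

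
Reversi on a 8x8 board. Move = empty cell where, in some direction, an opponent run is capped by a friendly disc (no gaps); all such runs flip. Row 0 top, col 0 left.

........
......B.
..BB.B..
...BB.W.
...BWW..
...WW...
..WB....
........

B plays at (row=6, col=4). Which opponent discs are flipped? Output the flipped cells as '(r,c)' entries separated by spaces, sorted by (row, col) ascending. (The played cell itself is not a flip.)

Answer: (4,4) (5,4)

Derivation:
Dir NW: opp run (5,3), next='.' -> no flip
Dir N: opp run (5,4) (4,4) capped by B -> flip
Dir NE: first cell '.' (not opp) -> no flip
Dir W: first cell 'B' (not opp) -> no flip
Dir E: first cell '.' (not opp) -> no flip
Dir SW: first cell '.' (not opp) -> no flip
Dir S: first cell '.' (not opp) -> no flip
Dir SE: first cell '.' (not opp) -> no flip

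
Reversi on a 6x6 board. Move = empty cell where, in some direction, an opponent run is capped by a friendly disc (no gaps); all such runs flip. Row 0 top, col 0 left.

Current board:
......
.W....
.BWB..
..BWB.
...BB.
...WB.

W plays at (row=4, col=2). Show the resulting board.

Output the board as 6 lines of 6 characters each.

Place W at (4,2); scan 8 dirs for brackets.
Dir NW: first cell '.' (not opp) -> no flip
Dir N: opp run (3,2) capped by W -> flip
Dir NE: first cell 'W' (not opp) -> no flip
Dir W: first cell '.' (not opp) -> no flip
Dir E: opp run (4,3) (4,4), next='.' -> no flip
Dir SW: first cell '.' (not opp) -> no flip
Dir S: first cell '.' (not opp) -> no flip
Dir SE: first cell 'W' (not opp) -> no flip
All flips: (3,2)

Answer: ......
.W....
.BWB..
..WWB.
..WBB.
...WB.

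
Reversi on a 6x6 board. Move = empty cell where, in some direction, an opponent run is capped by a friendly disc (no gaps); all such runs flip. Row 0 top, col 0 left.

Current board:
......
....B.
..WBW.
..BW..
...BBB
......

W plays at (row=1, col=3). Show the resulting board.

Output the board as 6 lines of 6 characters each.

Answer: ......
...WB.
..WWW.
..BW..
...BBB
......

Derivation:
Place W at (1,3); scan 8 dirs for brackets.
Dir NW: first cell '.' (not opp) -> no flip
Dir N: first cell '.' (not opp) -> no flip
Dir NE: first cell '.' (not opp) -> no flip
Dir W: first cell '.' (not opp) -> no flip
Dir E: opp run (1,4), next='.' -> no flip
Dir SW: first cell 'W' (not opp) -> no flip
Dir S: opp run (2,3) capped by W -> flip
Dir SE: first cell 'W' (not opp) -> no flip
All flips: (2,3)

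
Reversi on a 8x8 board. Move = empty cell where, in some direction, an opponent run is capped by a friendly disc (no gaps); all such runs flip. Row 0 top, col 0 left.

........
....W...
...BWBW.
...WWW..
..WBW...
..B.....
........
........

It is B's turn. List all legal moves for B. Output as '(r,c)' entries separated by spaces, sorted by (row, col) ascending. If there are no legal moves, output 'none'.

Answer: (0,3) (0,5) (2,7) (3,2) (4,1) (4,5)

Derivation:
(0,3): flips 1 -> legal
(0,4): no bracket -> illegal
(0,5): flips 1 -> legal
(1,3): no bracket -> illegal
(1,5): no bracket -> illegal
(1,6): no bracket -> illegal
(1,7): no bracket -> illegal
(2,2): no bracket -> illegal
(2,7): flips 1 -> legal
(3,1): no bracket -> illegal
(3,2): flips 1 -> legal
(3,6): no bracket -> illegal
(3,7): no bracket -> illegal
(4,1): flips 1 -> legal
(4,5): flips 3 -> legal
(4,6): no bracket -> illegal
(5,1): no bracket -> illegal
(5,3): no bracket -> illegal
(5,4): no bracket -> illegal
(5,5): no bracket -> illegal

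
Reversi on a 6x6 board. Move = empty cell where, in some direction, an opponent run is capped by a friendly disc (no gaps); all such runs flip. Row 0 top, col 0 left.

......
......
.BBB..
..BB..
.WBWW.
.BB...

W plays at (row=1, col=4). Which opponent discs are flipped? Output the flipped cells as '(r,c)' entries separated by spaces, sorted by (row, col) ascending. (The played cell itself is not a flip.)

Answer: (2,3) (3,2)

Derivation:
Dir NW: first cell '.' (not opp) -> no flip
Dir N: first cell '.' (not opp) -> no flip
Dir NE: first cell '.' (not opp) -> no flip
Dir W: first cell '.' (not opp) -> no flip
Dir E: first cell '.' (not opp) -> no flip
Dir SW: opp run (2,3) (3,2) capped by W -> flip
Dir S: first cell '.' (not opp) -> no flip
Dir SE: first cell '.' (not opp) -> no flip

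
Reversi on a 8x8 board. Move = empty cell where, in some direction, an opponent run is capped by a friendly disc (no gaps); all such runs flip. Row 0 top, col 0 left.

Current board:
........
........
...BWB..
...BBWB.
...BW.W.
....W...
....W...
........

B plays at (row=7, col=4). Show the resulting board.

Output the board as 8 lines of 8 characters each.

Place B at (7,4); scan 8 dirs for brackets.
Dir NW: first cell '.' (not opp) -> no flip
Dir N: opp run (6,4) (5,4) (4,4) capped by B -> flip
Dir NE: first cell '.' (not opp) -> no flip
Dir W: first cell '.' (not opp) -> no flip
Dir E: first cell '.' (not opp) -> no flip
Dir SW: edge -> no flip
Dir S: edge -> no flip
Dir SE: edge -> no flip
All flips: (4,4) (5,4) (6,4)

Answer: ........
........
...BWB..
...BBWB.
...BB.W.
....B...
....B...
....B...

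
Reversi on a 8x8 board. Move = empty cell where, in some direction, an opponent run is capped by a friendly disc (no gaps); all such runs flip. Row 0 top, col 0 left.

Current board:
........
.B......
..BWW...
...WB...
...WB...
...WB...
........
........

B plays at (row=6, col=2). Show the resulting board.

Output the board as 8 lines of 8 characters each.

Place B at (6,2); scan 8 dirs for brackets.
Dir NW: first cell '.' (not opp) -> no flip
Dir N: first cell '.' (not opp) -> no flip
Dir NE: opp run (5,3) capped by B -> flip
Dir W: first cell '.' (not opp) -> no flip
Dir E: first cell '.' (not opp) -> no flip
Dir SW: first cell '.' (not opp) -> no flip
Dir S: first cell '.' (not opp) -> no flip
Dir SE: first cell '.' (not opp) -> no flip
All flips: (5,3)

Answer: ........
.B......
..BWW...
...WB...
...WB...
...BB...
..B.....
........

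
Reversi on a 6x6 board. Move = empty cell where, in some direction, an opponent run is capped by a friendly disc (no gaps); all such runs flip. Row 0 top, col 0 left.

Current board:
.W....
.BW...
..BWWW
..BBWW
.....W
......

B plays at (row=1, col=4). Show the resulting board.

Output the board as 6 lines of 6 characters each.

Place B at (1,4); scan 8 dirs for brackets.
Dir NW: first cell '.' (not opp) -> no flip
Dir N: first cell '.' (not opp) -> no flip
Dir NE: first cell '.' (not opp) -> no flip
Dir W: first cell '.' (not opp) -> no flip
Dir E: first cell '.' (not opp) -> no flip
Dir SW: opp run (2,3) capped by B -> flip
Dir S: opp run (2,4) (3,4), next='.' -> no flip
Dir SE: opp run (2,5), next=edge -> no flip
All flips: (2,3)

Answer: .W....
.BW.B.
..BBWW
..BBWW
.....W
......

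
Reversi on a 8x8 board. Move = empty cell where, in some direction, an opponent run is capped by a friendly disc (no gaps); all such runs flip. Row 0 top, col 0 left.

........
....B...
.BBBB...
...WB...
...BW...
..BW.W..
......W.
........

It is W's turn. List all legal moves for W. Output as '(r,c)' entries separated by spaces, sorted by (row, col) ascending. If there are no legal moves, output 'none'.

Answer: (0,4) (1,1) (1,3) (1,5) (3,5) (4,2) (5,1)

Derivation:
(0,3): no bracket -> illegal
(0,4): flips 3 -> legal
(0,5): no bracket -> illegal
(1,0): no bracket -> illegal
(1,1): flips 1 -> legal
(1,2): no bracket -> illegal
(1,3): flips 1 -> legal
(1,5): flips 1 -> legal
(2,0): no bracket -> illegal
(2,5): no bracket -> illegal
(3,0): no bracket -> illegal
(3,1): no bracket -> illegal
(3,2): no bracket -> illegal
(3,5): flips 1 -> legal
(4,1): no bracket -> illegal
(4,2): flips 1 -> legal
(4,5): no bracket -> illegal
(5,1): flips 1 -> legal
(5,4): no bracket -> illegal
(6,1): no bracket -> illegal
(6,2): no bracket -> illegal
(6,3): no bracket -> illegal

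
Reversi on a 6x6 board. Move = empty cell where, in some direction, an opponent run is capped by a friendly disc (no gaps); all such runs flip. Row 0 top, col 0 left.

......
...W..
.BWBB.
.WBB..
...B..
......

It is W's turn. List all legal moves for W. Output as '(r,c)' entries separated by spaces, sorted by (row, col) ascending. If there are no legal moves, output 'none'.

(1,0): no bracket -> illegal
(1,1): flips 1 -> legal
(1,2): no bracket -> illegal
(1,4): no bracket -> illegal
(1,5): no bracket -> illegal
(2,0): flips 1 -> legal
(2,5): flips 2 -> legal
(3,0): no bracket -> illegal
(3,4): flips 2 -> legal
(3,5): flips 1 -> legal
(4,1): no bracket -> illegal
(4,2): flips 1 -> legal
(4,4): flips 1 -> legal
(5,2): no bracket -> illegal
(5,3): flips 3 -> legal
(5,4): no bracket -> illegal

Answer: (1,1) (2,0) (2,5) (3,4) (3,5) (4,2) (4,4) (5,3)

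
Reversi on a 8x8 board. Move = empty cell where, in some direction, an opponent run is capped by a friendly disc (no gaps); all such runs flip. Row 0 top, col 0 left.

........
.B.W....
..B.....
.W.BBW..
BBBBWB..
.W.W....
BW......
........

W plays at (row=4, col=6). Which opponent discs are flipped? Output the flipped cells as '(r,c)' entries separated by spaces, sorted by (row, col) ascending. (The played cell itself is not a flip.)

Dir NW: first cell 'W' (not opp) -> no flip
Dir N: first cell '.' (not opp) -> no flip
Dir NE: first cell '.' (not opp) -> no flip
Dir W: opp run (4,5) capped by W -> flip
Dir E: first cell '.' (not opp) -> no flip
Dir SW: first cell '.' (not opp) -> no flip
Dir S: first cell '.' (not opp) -> no flip
Dir SE: first cell '.' (not opp) -> no flip

Answer: (4,5)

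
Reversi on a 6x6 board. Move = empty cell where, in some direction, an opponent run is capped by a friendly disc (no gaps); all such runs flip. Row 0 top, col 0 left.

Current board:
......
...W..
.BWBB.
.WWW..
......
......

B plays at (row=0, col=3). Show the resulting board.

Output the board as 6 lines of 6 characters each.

Place B at (0,3); scan 8 dirs for brackets.
Dir NW: edge -> no flip
Dir N: edge -> no flip
Dir NE: edge -> no flip
Dir W: first cell '.' (not opp) -> no flip
Dir E: first cell '.' (not opp) -> no flip
Dir SW: first cell '.' (not opp) -> no flip
Dir S: opp run (1,3) capped by B -> flip
Dir SE: first cell '.' (not opp) -> no flip
All flips: (1,3)

Answer: ...B..
...B..
.BWBB.
.WWW..
......
......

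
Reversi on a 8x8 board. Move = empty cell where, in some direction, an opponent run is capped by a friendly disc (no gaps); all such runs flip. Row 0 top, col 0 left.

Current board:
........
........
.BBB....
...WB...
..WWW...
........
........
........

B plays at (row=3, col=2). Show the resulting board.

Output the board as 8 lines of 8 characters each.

Answer: ........
........
.BBB....
..BBB...
..WWW...
........
........
........

Derivation:
Place B at (3,2); scan 8 dirs for brackets.
Dir NW: first cell 'B' (not opp) -> no flip
Dir N: first cell 'B' (not opp) -> no flip
Dir NE: first cell 'B' (not opp) -> no flip
Dir W: first cell '.' (not opp) -> no flip
Dir E: opp run (3,3) capped by B -> flip
Dir SW: first cell '.' (not opp) -> no flip
Dir S: opp run (4,2), next='.' -> no flip
Dir SE: opp run (4,3), next='.' -> no flip
All flips: (3,3)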